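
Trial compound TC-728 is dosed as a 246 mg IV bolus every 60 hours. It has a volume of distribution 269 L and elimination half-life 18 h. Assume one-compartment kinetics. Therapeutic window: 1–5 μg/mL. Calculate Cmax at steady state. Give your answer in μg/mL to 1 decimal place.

τ/t½ = 60/18 ≈ 3.3333, so fraction remaining f = (1/2)^(60/18) ≈ 0.0992.
Accumulation ratio R = 1/(1 − f) ≈ 1/0.9008 ≈ 1.1101.
Each bolus raises the concentration by D/Vd = 246/269 ≈ 0.914 μg/mL.
Steady-state peak Cmax,ss = C₀·R ≈ 0.914 × 1.1101 ≈ 1.015 μg/mL.
Peak 1.0 μg/mL vs MTC 5 μg/mL: below toxic threshold.

1.0 μg/mL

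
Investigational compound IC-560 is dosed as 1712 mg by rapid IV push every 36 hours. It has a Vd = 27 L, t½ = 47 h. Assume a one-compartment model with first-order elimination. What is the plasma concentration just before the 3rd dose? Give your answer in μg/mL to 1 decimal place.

f = (1/2)^(τ/t½) = (1/2)^(36/47) ≈ 0.5881.
C₀ = D/Vd = 1712/27 ≈ 63.407 μg/mL.
Before the 3rd dose, 2 doses have been given. Superposition: Cmin = C₀·(f + f²).
≈ 63.407 × (0.5881 + 0.3459) ≈ 63.407 × 0.9340 ≈ 59.222 μg/mL.

59.2 μg/mL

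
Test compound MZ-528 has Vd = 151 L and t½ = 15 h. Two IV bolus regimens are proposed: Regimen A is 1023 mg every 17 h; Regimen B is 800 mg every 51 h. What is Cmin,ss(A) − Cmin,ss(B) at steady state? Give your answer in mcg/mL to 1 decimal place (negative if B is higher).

Regimen A: f = (1/2)^(17/15) ≈ 0.4559; Cmin,ss = (1023/151)·f/(1−f) ≈ 5.677 mcg/mL.
Regimen B: f = (1/2)^(51/15) ≈ 0.0947; Cmin,ss = (800/151)·f/(1−f) ≈ 0.554 mcg/mL.
Difference ≈ 5.677 − 0.554 ≈ 5.123 mcg/mL.

5.1 mcg/mL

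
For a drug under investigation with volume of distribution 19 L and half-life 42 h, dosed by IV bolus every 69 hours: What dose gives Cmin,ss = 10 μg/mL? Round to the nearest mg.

403 mg

τ/t½ = 69/42 ≈ 1.6429, so f = (1/2)^(69/42) ≈ 0.320222.
Cmin,ss = (D/Vd)·f/(1−f), so D = Cmin,ss·Vd·(1−f)/f.
D = 10 × 19 × (1−f)/f ≈ 10 × 19 × 2.12283 ≈ 403.34 mg.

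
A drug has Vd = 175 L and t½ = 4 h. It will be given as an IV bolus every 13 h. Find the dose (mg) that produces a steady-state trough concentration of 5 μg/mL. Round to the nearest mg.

τ/t½ = 13/4 ≈ 3.25, so f = (1/2)^(13/4) ≈ 0.105112.
Cmin,ss = (D/Vd)·f/(1−f), so D = Cmin,ss·Vd·(1−f)/f.
D = 5 × 175 × (1−f)/f ≈ 5 × 175 × 8.51366 ≈ 7449.45 mg.

7449 mg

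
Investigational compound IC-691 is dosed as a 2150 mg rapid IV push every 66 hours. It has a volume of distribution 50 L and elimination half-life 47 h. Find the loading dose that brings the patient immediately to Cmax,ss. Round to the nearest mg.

3456 mg

f = (1/2)^(66/47) ≈ 0.377813; accumulation ratio R = 1/(1−f) ≈ 1.60723.
Loading dose to hit Cmax,ss on first dose: D_load = D_maint·R ≈ 2150 × 1.60723 ≈ 3455.54 mg.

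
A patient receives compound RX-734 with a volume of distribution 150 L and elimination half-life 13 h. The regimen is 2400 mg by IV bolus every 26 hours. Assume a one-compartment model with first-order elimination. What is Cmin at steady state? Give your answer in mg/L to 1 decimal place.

5.3 mg/L

τ = 26 h = 2 half-lives, so f = (1/2)^2 = 0.25.
Accumulation ratio R = 1/(1 − f) = 1/0.75 = 4/3.
Single-dose peak C₀ = D/Vd = 2400/150 = 16 mg/L.
Steady-state peak Cmax,ss = C₀·R = 16 × 4/3 ≈ 21.333 mg/L.
Steady-state trough Cmin,ss = Cmax,ss·f ≈ 21.333 × 0.25 ≈ 5.333 mg/L.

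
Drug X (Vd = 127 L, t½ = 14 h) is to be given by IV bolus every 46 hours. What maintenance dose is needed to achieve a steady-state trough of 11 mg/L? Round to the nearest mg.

12227 mg

τ/t½ = 46/14 ≈ 3.2857, so f = (1/2)^(46/14) ≈ 0.102542.
Cmin,ss = (D/Vd)·f/(1−f), so D = Cmin,ss·Vd·(1−f)/f.
D = 11 × 127 × (1−f)/f ≈ 11 × 127 × 8.75210 ≈ 12226.68 mg.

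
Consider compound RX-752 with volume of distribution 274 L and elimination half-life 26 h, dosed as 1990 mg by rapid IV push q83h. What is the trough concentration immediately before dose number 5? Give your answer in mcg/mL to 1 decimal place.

0.9 mcg/mL

f = (1/2)^(τ/t½) = (1/2)^(83/26) ≈ 0.1094.
C₀ = D/Vd = 1990/274 ≈ 7.263 mcg/mL.
Before the 5th dose, 4 doses have been given. Superposition: Cmin = C₀·(f + f² + … + f^4).
≈ 7.263 × (0.1094 + 0.0120 + 0.0013 + 0.0001) ≈ 7.263 × 0.1228 ≈ 0.892 mcg/mL.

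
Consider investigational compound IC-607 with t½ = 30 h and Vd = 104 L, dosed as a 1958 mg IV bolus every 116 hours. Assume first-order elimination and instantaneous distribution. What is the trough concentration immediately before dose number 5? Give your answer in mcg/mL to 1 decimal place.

f = (1/2)^(τ/t½) = (1/2)^(116/30) ≈ 0.0686.
C₀ = D/Vd = 1958/104 ≈ 18.827 mcg/mL.
Before the 5th dose, 4 doses have been given. Superposition: Cmin = C₀·(f + f² + … + f^4).
≈ 18.827 × (0.0686 + 0.0047 + 0.0003 + 0.0000) ≈ 18.827 × 0.0736 ≈ 1.386 mcg/mL.

1.4 mcg/mL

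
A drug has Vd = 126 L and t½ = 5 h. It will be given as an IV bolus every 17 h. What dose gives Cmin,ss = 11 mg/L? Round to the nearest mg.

13245 mg

τ/t½ = 17/5 ≈ 3.4, so f = (1/2)^(17/5) ≈ 0.094732.
Cmin,ss = (D/Vd)·f/(1−f), so D = Cmin,ss·Vd·(1−f)/f.
D = 11 × 126 × (1−f)/f ≈ 11 × 126 × 9.55610 ≈ 13244.75 mg.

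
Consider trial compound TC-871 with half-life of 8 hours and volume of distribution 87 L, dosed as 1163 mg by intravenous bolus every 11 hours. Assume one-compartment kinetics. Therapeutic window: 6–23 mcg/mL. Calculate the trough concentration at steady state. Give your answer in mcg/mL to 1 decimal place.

8.4 mcg/mL

τ/t½ = 11/8 ≈ 1.375, so fraction remaining f = (1/2)^(11/8) ≈ 0.3856.
At steady state, accumulation factor R = 1/(1 − e^(−kτ)) ≈ 1.6276.
Each bolus raises the concentration by D/Vd = 1163/87 ≈ 13.368 mcg/mL.
Cmax,ss = C₀/(1 − f) ≈ 13.368/0.6144 ≈ 21.758 mcg/mL.
One interval later, Cmin,ss = Cmax,ss·e^(−kτ) ≈ 21.758 × 0.3856 ≈ 8.390 mcg/mL.
Trough 8.4 mcg/mL vs MEC 6 mcg/mL: adequate.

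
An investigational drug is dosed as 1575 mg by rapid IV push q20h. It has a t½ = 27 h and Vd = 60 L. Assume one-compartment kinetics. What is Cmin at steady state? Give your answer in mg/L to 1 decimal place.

τ/t½ = 20/27 ≈ 0.74074, so fraction remaining f = (1/2)^(20/27) ≈ 0.5984.
Accumulation ratio R = 1/(1 − f) ≈ 1/0.4016 ≈ 2.4900.
Single-dose peak C₀ = D/Vd = 1575/60 ≈ 26.250 mg/L.
Steady-state peak Cmax,ss = C₀·R ≈ 26.250 × 2.4900 ≈ 65.363 mg/L.
One interval later, Cmin,ss = Cmax,ss·e^(−kτ) ≈ 65.363 × 0.5984 ≈ 39.113 mg/L.

39.1 mg/L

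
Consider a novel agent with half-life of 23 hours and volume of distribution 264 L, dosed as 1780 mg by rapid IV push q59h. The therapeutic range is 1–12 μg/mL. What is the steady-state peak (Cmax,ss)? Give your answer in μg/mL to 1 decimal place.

k = ln2/t½ = ln2/23 ≈ 0.030137 h⁻¹; fraction remaining f = e^(−kτ) = e^(−0.030137×59) ≈ 0.1690.
At steady state, accumulation factor R = 1/(1 − e^(−kτ)) ≈ 1.2034.
Each bolus raises the concentration by D/Vd = 1780/264 ≈ 6.742 μg/mL.
Steady-state peak Cmax,ss = C₀·R ≈ 6.742 × 1.2034 ≈ 8.113 μg/mL.
Peak 8.1 μg/mL vs MTC 12 μg/mL: below toxic threshold.

8.1 μg/mL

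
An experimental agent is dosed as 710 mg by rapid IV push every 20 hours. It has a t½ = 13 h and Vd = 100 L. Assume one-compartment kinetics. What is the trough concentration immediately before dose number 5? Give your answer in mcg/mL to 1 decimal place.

3.7 mcg/mL

f = (1/2)^(τ/t½) = (1/2)^(20/13) ≈ 0.3443.
C₀ = D/Vd = 710/100 ≈ 7.100 mcg/mL.
Before the 5th dose, 4 doses have been given. Superposition: Cmin = C₀·(f + f² + … + f^4).
≈ 7.100 × (0.3443 + 0.1185 + 0.0408 + 0.0141) ≈ 7.100 × 0.5177 ≈ 3.676 mcg/mL.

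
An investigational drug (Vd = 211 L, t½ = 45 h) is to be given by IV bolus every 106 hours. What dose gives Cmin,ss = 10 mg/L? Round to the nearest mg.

8689 mg

τ/t½ = 106/45 ≈ 2.3556, so f = (1/2)^(106/45) ≈ 0.195392.
Cmin,ss = (D/Vd)·f/(1−f), so D = Cmin,ss·Vd·(1−f)/f.
D = 10 × 211 × (1−f)/f ≈ 10 × 211 × 4.11792 ≈ 8688.81 mg.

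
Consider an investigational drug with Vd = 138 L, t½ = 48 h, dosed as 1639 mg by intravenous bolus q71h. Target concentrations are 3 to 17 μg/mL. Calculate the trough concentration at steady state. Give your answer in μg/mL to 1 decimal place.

6.6 μg/mL

τ/t½ = 71/48 ≈ 1.4792, so fraction remaining f = (1/2)^(71/48) ≈ 0.3587.
Accumulation ratio R = 1/(1 − f) ≈ 1/0.6413 ≈ 1.5593.
Each bolus raises the concentration by D/Vd = 1639/138 ≈ 11.877 μg/mL.
Steady-state peak Cmax,ss = C₀·R ≈ 11.877 × 1.5593 ≈ 18.520 μg/mL.
One interval later, Cmin,ss = Cmax,ss·e^(−kτ) ≈ 18.520 × 0.3587 ≈ 6.643 μg/mL.
Trough 6.6 μg/mL vs MEC 3 μg/mL: adequate.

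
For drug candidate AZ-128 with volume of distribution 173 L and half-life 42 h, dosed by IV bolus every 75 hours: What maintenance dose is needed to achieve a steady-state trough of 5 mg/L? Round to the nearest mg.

2117 mg

τ/t½ = 75/42 ≈ 1.7857, so f = (1/2)^(75/42) ≈ 0.290032.
Cmin,ss = (D/Vd)·f/(1−f), so D = Cmin,ss·Vd·(1−f)/f.
D = 5 × 173 × (1−f)/f ≈ 5 × 173 × 2.44790 ≈ 2117.43 mg.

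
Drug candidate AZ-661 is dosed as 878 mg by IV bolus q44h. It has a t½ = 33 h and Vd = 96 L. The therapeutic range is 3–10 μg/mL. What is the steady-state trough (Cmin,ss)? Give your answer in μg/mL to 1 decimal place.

k = ln2/t½ = ln2/33 ≈ 0.021004 h⁻¹; fraction remaining f = e^(−kτ) = e^(−0.021004×44) ≈ 0.3969.
Single-dose peak C₀ = D/Vd = 878/96 ≈ 9.146 μg/mL.
Steady-state trough Cmin,ss = C₀·f/(1−f) ≈ 9.146 × 0.3969/0.6031 ≈ 6.019 μg/mL.
Trough 6.0 μg/mL vs MEC 3 μg/mL: adequate.

6.0 μg/mL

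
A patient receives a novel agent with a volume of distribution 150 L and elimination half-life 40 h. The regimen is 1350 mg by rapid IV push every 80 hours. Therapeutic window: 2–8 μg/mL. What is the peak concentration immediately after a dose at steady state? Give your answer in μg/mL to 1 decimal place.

12.0 μg/mL

The dosing interval is 2 half-lives, so f = 2^(−2) = 0.25.
Accumulation ratio R = 1/(1 − f) = 1/0.75 = 4/3.
Single-dose peak C₀ = D/Vd = 1350/150 = 9 μg/mL.
Steady-state peak Cmax,ss = C₀·R = 9 × 4/3 ≈ 12.000 μg/mL.
Peak 12.0 μg/mL vs MTC 8 μg/mL: exceeds toxic threshold.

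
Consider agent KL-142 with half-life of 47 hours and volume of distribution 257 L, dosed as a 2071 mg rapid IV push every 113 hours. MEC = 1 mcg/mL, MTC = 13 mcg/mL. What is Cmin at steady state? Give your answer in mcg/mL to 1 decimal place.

1.9 mcg/mL

Over one 113-h interval, 113/47 ≈ 2.4043 half-lives elapse, leaving f ≈ 0.1889 of each dose.
Single-dose peak C₀ = D/Vd = 2071/257 ≈ 8.058 mcg/mL.
Steady-state trough Cmin,ss = C₀·f/(1−f) ≈ 8.058 × 0.1889/0.8111 ≈ 1.877 mcg/mL.
Trough 1.9 mcg/mL vs MEC 1 mcg/mL: adequate.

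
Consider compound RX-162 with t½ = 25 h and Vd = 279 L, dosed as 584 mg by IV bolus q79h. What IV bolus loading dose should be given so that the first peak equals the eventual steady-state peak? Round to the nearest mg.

658 mg

f = (1/2)^(79/25) ≈ 0.111878; accumulation ratio R = 1/(1−f) ≈ 1.12597.
Loading dose to hit Cmax,ss on first dose: D_load = D_maint·R ≈ 584 × 1.12597 ≈ 657.57 mg.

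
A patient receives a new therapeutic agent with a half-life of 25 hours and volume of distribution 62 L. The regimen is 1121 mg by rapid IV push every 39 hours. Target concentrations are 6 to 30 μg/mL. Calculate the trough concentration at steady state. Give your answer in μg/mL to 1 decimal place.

Over one 39-h interval, 39/25 ≈ 1.56 half-lives elapse, leaving f ≈ 0.3392 of each dose.
Single-dose peak C₀ = D/Vd = 1121/62 ≈ 18.081 μg/mL.
Steady-state trough Cmin,ss = C₀·f/(1−f) ≈ 18.081 × 0.3392/0.6608 ≈ 9.281 μg/mL.
Trough 9.3 μg/mL vs MEC 6 μg/mL: adequate.

9.3 μg/mL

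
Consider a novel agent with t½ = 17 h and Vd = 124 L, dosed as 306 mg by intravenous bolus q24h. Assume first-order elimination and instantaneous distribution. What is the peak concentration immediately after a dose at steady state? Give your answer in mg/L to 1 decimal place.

4.0 mg/L

Over one 24-h interval, 24/17 ≈ 1.4118 half-lives elapse, leaving f ≈ 0.3759 of each dose.
At steady state, accumulation factor R = 1/(1 − e^(−kτ)) ≈ 1.6023.
Each bolus raises the concentration by D/Vd = 306/124 ≈ 2.468 mg/L.
Steady-state peak Cmax,ss = C₀·R ≈ 2.468 × 1.6023 ≈ 3.954 mg/L.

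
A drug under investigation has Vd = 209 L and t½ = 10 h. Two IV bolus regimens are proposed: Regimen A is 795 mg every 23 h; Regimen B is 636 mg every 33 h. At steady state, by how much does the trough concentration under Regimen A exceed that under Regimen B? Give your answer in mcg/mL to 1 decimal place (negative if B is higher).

0.6 mcg/mL

Regimen A: f = (1/2)^(23/10) ≈ 0.2031; Cmin,ss = (795/209)·f/(1−f) ≈ 0.969 mcg/mL.
Regimen B: f = (1/2)^(33/10) ≈ 0.1015; Cmin,ss = (636/209)·f/(1−f) ≈ 0.344 mcg/mL.
Difference ≈ 0.969 − 0.344 ≈ 0.625 mcg/mL.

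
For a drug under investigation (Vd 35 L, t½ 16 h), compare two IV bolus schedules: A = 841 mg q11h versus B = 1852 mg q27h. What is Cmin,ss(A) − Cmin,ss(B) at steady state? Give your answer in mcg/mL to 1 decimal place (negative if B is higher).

15.5 mcg/mL

Regimen A: f = (1/2)^(11/16) ≈ 0.6209; Cmin,ss = (841/35)·f/(1−f) ≈ 39.355 mcg/mL.
Regimen B: f = (1/2)^(27/16) ≈ 0.3105; Cmin,ss = (1852/35)·f/(1−f) ≈ 23.829 mcg/mL.
Difference ≈ 39.355 − 23.829 ≈ 15.526 mcg/mL.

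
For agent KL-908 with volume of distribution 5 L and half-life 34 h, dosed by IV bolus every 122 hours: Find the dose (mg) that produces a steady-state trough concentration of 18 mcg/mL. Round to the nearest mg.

992 mg

τ/t½ = 122/34 ≈ 3.5882, so f = (1/2)^(122/34) ≈ 0.083145.
Cmin,ss = (D/Vd)·f/(1−f), so D = Cmin,ss·Vd·(1−f)/f.
D = 18 × 5 × (1−f)/f ≈ 18 × 5 × 11.02718 ≈ 992.45 mg.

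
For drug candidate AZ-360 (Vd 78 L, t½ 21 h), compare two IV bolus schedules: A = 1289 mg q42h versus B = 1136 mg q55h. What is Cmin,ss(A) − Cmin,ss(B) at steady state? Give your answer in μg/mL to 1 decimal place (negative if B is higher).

2.7 μg/mL

Regimen A: f = (1/2)^(42/21) ≈ 0.2500; Cmin,ss = (1289/78)·f/(1−f) ≈ 5.509 μg/mL.
Regimen B: f = (1/2)^(55/21) ≈ 0.1628; Cmin,ss = (1136/78)·f/(1−f) ≈ 2.832 μg/mL.
Difference ≈ 5.509 − 2.832 ≈ 2.677 μg/mL.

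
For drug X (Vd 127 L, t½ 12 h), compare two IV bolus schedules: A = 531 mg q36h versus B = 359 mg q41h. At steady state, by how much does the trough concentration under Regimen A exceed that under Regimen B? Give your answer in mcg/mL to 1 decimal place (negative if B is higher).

Regimen A: f = (1/2)^(36/12) ≈ 0.1250; Cmin,ss = (531/127)·f/(1−f) ≈ 0.597 mcg/mL.
Regimen B: f = (1/2)^(41/12) ≈ 0.0936; Cmin,ss = (359/127)·f/(1−f) ≈ 0.292 mcg/mL.
Difference ≈ 0.597 − 0.292 ≈ 0.305 mcg/mL.

0.3 mcg/mL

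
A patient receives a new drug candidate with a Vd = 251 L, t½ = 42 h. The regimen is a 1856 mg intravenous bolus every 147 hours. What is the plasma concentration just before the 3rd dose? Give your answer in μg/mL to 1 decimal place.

f = (1/2)^(τ/t½) = (1/2)^(147/42) ≈ 0.0884.
C₀ = D/Vd = 1856/251 ≈ 7.394 μg/mL.
Before the 3rd dose, 2 doses have been given. Superposition: Cmin = C₀·(f + f²).
≈ 7.394 × (0.0884 + 0.0078) ≈ 7.394 × 0.0962 ≈ 0.711 μg/mL.

0.7 μg/mL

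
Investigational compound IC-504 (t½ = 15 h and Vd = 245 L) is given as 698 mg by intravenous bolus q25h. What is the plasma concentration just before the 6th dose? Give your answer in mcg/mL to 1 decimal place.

f = (1/2)^(τ/t½) = (1/2)^(25/15) ≈ 0.3150.
C₀ = D/Vd = 698/245 ≈ 2.849 mcg/mL.
Before the 6th dose, 5 doses have been given. Superposition: Cmin = C₀·(f + f² + … + f^5).
≈ 2.849 × (0.3150 + 0.0992 + 0.0313 + 0.0098 + 0.0031) ≈ 2.849 × 0.4584 ≈ 1.306 mcg/mL.

1.3 mcg/mL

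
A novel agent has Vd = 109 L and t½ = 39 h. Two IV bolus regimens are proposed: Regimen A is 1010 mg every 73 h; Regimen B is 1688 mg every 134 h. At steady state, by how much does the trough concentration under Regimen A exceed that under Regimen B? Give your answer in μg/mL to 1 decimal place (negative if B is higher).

1.9 μg/mL

Regimen A: f = (1/2)^(73/39) ≈ 0.2732; Cmin,ss = (1010/109)·f/(1−f) ≈ 3.483 μg/mL.
Regimen B: f = (1/2)^(134/39) ≈ 0.0924; Cmin,ss = (1688/109)·f/(1−f) ≈ 1.577 μg/mL.
Difference ≈ 3.483 − 1.577 ≈ 1.906 μg/mL.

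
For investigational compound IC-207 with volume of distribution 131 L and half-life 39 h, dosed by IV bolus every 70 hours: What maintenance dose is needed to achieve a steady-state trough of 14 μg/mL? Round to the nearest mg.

τ/t½ = 70/39 ≈ 1.7949, so f = (1/2)^(70/39) ≈ 0.288197.
Cmin,ss = (D/Vd)·f/(1−f), so D = Cmin,ss·Vd·(1−f)/f.
D = 14 × 131 × (1−f)/f ≈ 14 × 131 × 2.46985 ≈ 4529.70 mg.

4530 mg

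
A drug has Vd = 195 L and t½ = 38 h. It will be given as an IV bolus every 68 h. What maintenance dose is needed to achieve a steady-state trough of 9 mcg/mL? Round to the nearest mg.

τ/t½ = 68/38 ≈ 1.7895, so f = (1/2)^(68/38) ≈ 0.289278.
Cmin,ss = (D/Vd)·f/(1−f), so D = Cmin,ss·Vd·(1−f)/f.
D = 9 × 195 × (1−f)/f ≈ 9 × 195 × 2.45688 ≈ 4311.82 mg.

4312 mg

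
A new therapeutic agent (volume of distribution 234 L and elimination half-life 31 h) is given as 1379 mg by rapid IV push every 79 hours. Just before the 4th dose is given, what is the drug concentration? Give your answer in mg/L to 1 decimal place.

1.2 mg/L

f = (1/2)^(τ/t½) = (1/2)^(79/31) ≈ 0.1709.
C₀ = D/Vd = 1379/234 ≈ 5.893 mg/L.
Before the 4th dose, 3 doses have been given. Superposition: Cmin = C₀·(f + f² + … + f^3).
≈ 5.893 × (0.1709 + 0.0292 + 0.0050) ≈ 5.893 × 0.2051 ≈ 1.209 mg/L.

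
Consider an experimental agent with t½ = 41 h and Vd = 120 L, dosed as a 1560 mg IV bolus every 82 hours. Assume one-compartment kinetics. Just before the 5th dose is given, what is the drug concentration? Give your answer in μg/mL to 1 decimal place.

f = (1/2)^(τ/t½) = (1/2)^(82/41) ≈ 0.2500.
C₀ = D/Vd = 1560/120 ≈ 13.000 μg/mL.
Before the 5th dose, 4 doses have been given. Superposition: Cmin = C₀·(f + f² + … + f^4).
≈ 13.000 × (0.2500 + 0.0625 + 0.0156 + 0.0039) ≈ 13.000 × 0.3320 ≈ 4.316 μg/mL.

4.3 μg/mL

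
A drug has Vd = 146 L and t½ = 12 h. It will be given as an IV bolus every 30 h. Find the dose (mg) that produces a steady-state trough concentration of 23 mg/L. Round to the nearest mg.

15638 mg

τ/t½ = 30/12 ≈ 2.5, so f = (1/2)^(30/12) ≈ 0.176777.
Cmin,ss = (D/Vd)·f/(1−f), so D = Cmin,ss·Vd·(1−f)/f.
D = 23 × 146 × (1−f)/f ≈ 23 × 146 × 4.65684 ≈ 15637.67 mg.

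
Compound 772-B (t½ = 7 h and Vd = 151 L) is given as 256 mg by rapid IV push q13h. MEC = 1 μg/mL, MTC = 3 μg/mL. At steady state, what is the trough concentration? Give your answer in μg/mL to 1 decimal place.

0.6 μg/mL

Over one 13-h interval, 13/7 ≈ 1.8571 half-lives elapse, leaving f ≈ 0.2760 of each dose.
At steady state, accumulation factor R = 1/(1 − e^(−kτ)) ≈ 1.3812.
Single-dose peak C₀ = D/Vd = 256/151 ≈ 1.695 μg/mL.
Steady-state peak Cmax,ss = C₀·R ≈ 1.695 × 1.3812 ≈ 2.341 μg/mL.
One interval later, Cmin,ss = Cmax,ss·e^(−kτ) ≈ 2.341 × 0.2760 ≈ 0.646 μg/mL.
Trough 0.6 μg/mL vs MEC 1 μg/mL: subtherapeutic.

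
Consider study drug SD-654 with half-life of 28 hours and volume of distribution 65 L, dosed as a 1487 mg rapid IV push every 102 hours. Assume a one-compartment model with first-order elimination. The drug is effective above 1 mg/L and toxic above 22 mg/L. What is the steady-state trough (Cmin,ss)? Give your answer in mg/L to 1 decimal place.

τ/t½ = 102/28 ≈ 3.6429, so fraction remaining f = (1/2)^(102/28) ≈ 0.0801.
Accumulation ratio R = 1/(1 − f) ≈ 1/0.9199 ≈ 1.0871.
Each bolus raises the concentration by D/Vd = 1487/65 ≈ 22.877 mg/L.
Steady-state peak Cmax,ss = C₀·R ≈ 22.877 × 1.0871 ≈ 24.870 mg/L.
One interval later, Cmin,ss = Cmax,ss·e^(−kτ) ≈ 24.870 × 0.0801 ≈ 1.992 mg/L.
Trough 2.0 mg/L vs MEC 1 mg/L: adequate.

2.0 mg/L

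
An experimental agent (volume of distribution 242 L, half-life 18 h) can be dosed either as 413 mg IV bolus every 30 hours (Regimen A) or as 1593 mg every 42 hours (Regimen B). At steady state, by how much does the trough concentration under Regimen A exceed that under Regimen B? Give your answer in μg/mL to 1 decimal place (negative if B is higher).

Regimen A: f = (1/2)^(30/18) ≈ 0.3150; Cmin,ss = (413/242)·f/(1−f) ≈ 0.785 μg/mL.
Regimen B: f = (1/2)^(42/18) ≈ 0.1984; Cmin,ss = (1593/242)·f/(1−f) ≈ 1.629 μg/mL.
Difference ≈ 0.785 − 1.629 ≈ -0.844 μg/mL.

-0.8 μg/mL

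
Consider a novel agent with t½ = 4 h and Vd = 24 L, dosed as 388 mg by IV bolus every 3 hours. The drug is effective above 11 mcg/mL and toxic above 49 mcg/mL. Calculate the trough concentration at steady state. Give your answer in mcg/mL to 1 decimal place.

Over one 3-h interval, 3/4 ≈ 0.75 half-lives elapse, leaving f ≈ 0.5946 of each dose.
Single-dose peak C₀ = D/Vd = 388/24 ≈ 16.167 mcg/mL.
Steady-state trough Cmin,ss = C₀·f/(1−f) ≈ 16.167 × 0.5946/0.4054 ≈ 23.712 mcg/mL.
Trough 23.7 mcg/mL vs MEC 11 mcg/mL: adequate.

23.7 mcg/mL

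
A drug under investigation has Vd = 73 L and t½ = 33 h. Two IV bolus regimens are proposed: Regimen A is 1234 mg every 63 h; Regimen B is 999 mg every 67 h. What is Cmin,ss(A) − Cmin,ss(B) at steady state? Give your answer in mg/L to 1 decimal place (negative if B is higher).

1.7 mg/L

Regimen A: f = (1/2)^(63/33) ≈ 0.2663; Cmin,ss = (1234/73)·f/(1−f) ≈ 6.135 mg/L.
Regimen B: f = (1/2)^(67/33) ≈ 0.2448; Cmin,ss = (999/73)·f/(1−f) ≈ 4.436 mg/L.
Difference ≈ 6.135 − 4.436 ≈ 1.699 mg/L.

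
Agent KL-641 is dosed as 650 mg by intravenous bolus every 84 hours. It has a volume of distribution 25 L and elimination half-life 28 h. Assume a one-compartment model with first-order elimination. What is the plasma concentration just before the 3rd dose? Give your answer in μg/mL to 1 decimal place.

3.7 μg/mL

f = (1/2)^(τ/t½) = (1/2)^(84/28) ≈ 0.1250.
C₀ = D/Vd = 650/25 ≈ 26.000 μg/mL.
Before the 3rd dose, 2 doses have been given. Superposition: Cmin = C₀·(f + f²).
≈ 26.000 × (0.1250 + 0.0156) ≈ 26.000 × 0.1406 ≈ 3.656 μg/mL.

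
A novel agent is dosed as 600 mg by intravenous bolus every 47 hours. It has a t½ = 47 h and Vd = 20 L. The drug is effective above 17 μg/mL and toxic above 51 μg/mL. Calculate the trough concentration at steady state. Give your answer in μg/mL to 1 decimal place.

The dosing interval is 1 half-life, so f = 2^(−1) = 0.5.
At steady state, R = 1/(1 − 0.5) = 2/1.
Single-dose peak C₀ = D/Vd = 600/20 = 30 μg/mL.
Steady-state peak Cmax,ss = C₀·R = 30 × 2/1 ≈ 60.000 μg/mL.
Steady-state trough Cmin,ss = Cmax,ss·f ≈ 60.000 × 0.5 ≈ 30.000 μg/mL.
Trough 30.0 μg/mL vs MEC 17 μg/mL: adequate.

30.0 μg/mL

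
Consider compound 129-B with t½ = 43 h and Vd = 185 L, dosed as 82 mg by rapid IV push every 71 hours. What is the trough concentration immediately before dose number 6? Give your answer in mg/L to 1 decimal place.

0.2 mg/L

f = (1/2)^(τ/t½) = (1/2)^(71/43) ≈ 0.3184.
C₀ = D/Vd = 82/185 ≈ 0.443 mg/L.
Before the 6th dose, 5 doses have been given. Superposition: Cmin = C₀·(f + f² + … + f^5).
≈ 0.443 × (0.3184 + 0.1014 + 0.0323 + 0.0103 + 0.0033) ≈ 0.443 × 0.4657 ≈ 0.206 mg/L.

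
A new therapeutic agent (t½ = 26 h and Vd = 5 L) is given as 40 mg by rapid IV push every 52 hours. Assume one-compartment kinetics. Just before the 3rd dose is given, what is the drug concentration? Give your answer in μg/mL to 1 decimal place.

f = (1/2)^(τ/t½) = (1/2)^(52/26) ≈ 0.2500.
C₀ = D/Vd = 40/5 ≈ 8.000 μg/mL.
Before the 3rd dose, 2 doses have been given. Superposition: Cmin = C₀·(f + f²).
≈ 8.000 × (0.2500 + 0.0625) ≈ 8.000 × 0.3125 ≈ 2.500 μg/mL.

2.5 μg/mL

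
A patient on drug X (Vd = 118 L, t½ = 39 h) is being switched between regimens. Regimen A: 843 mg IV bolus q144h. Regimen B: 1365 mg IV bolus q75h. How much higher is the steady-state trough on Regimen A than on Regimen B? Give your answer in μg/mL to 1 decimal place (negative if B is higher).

-3.5 μg/mL

Regimen A: f = (1/2)^(144/39) ≈ 0.0774; Cmin,ss = (843/118)·f/(1−f) ≈ 0.599 μg/mL.
Regimen B: f = (1/2)^(75/39) ≈ 0.2637; Cmin,ss = (1365/118)·f/(1−f) ≈ 4.143 μg/mL.
Difference ≈ 0.599 − 4.143 ≈ -3.544 μg/mL.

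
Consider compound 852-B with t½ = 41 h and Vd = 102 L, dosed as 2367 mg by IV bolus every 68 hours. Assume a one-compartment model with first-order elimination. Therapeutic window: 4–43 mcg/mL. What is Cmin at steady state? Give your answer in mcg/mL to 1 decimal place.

k = ln2/t½ = ln2/41 ≈ 0.016906 h⁻¹; fraction remaining f = e^(−kτ) = e^(−0.016906×68) ≈ 0.3168.
Single-dose peak C₀ = D/Vd = 2367/102 ≈ 23.206 mcg/mL.
Steady-state trough Cmin,ss = C₀·f/(1−f) ≈ 23.206 × 0.3168/0.6832 ≈ 10.761 mcg/mL.
Trough 10.8 mcg/mL vs MEC 4 mcg/mL: adequate.

10.8 mcg/mL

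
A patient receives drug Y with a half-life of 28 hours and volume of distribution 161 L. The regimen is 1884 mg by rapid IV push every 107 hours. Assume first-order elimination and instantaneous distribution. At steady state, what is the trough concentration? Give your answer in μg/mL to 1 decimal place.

0.9 μg/mL

τ/t½ = 107/28 ≈ 3.8214, so fraction remaining f = (1/2)^(107/28) ≈ 0.0707.
Accumulation ratio R = 1/(1 − f) ≈ 1/0.9293 ≈ 1.0761.
Single-dose peak C₀ = D/Vd = 1884/161 ≈ 11.702 μg/mL.
Cmax,ss = C₀/(1 − f) ≈ 11.702/0.9293 ≈ 12.592 μg/mL.
One interval later, Cmin,ss = Cmax,ss·e^(−kτ) ≈ 12.592 × 0.0707 ≈ 0.890 μg/mL.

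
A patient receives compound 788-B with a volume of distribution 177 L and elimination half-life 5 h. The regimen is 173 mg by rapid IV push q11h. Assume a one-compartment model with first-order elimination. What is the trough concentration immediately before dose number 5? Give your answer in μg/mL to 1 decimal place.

f = (1/2)^(τ/t½) = (1/2)^(11/5) ≈ 0.2176.
C₀ = D/Vd = 173/177 ≈ 0.977 μg/mL.
Before the 5th dose, 4 doses have been given. Superposition: Cmin = C₀·(f + f² + … + f^4).
≈ 0.977 × (0.2176 + 0.0473 + 0.0103 + 0.0022) ≈ 0.977 × 0.2774 ≈ 0.271 μg/mL.

0.3 μg/mL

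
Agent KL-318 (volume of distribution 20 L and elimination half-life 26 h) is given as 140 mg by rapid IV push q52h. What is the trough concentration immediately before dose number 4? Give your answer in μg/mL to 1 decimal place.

f = (1/2)^(τ/t½) = (1/2)^(52/26) ≈ 0.2500.
C₀ = D/Vd = 140/20 ≈ 7.000 μg/mL.
Before the 4th dose, 3 doses have been given. Superposition: Cmin = C₀·(f + f² + … + f^3).
≈ 7.000 × (0.2500 + 0.0625 + 0.0156) ≈ 7.000 × 0.3281 ≈ 2.297 μg/mL.

2.3 μg/mL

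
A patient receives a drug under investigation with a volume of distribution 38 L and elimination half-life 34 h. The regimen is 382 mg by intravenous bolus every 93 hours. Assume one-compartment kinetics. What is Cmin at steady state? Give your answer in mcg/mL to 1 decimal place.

Over one 93-h interval, 93/34 ≈ 2.7353 half-lives elapse, leaving f ≈ 0.1502 of each dose.
Accumulation ratio R = 1/(1 − f) ≈ 1/0.8498 ≈ 1.1767.
Single-dose peak C₀ = D/Vd = 382/38 ≈ 10.053 mcg/mL.
Cmax,ss = C₀/(1 − f) ≈ 10.053/0.8498 ≈ 11.830 mcg/mL.
One interval later, Cmin,ss = Cmax,ss·e^(−kτ) ≈ 11.830 × 0.1502 ≈ 1.777 mcg/mL.

1.8 mcg/mL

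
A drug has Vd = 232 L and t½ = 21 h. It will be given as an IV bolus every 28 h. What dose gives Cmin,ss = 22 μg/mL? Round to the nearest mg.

7757 mg

τ/t½ = 28/21 ≈ 1.3333, so f = (1/2)^(28/21) ≈ 0.396850.
Cmin,ss = (D/Vd)·f/(1−f), so D = Cmin,ss·Vd·(1−f)/f.
D = 22 × 232 × (1−f)/f ≈ 22 × 232 × 1.51984 ≈ 7757.26 mg.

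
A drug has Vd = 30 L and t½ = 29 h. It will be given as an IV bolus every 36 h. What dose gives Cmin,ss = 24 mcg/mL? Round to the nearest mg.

τ/t½ = 36/29 ≈ 1.2414, so f = (1/2)^(36/29) ≈ 0.422968.
Cmin,ss = (D/Vd)·f/(1−f), so D = Cmin,ss·Vd·(1−f)/f.
D = 24 × 30 × (1−f)/f ≈ 24 × 30 × 1.36425 ≈ 982.26 mg.

982 mg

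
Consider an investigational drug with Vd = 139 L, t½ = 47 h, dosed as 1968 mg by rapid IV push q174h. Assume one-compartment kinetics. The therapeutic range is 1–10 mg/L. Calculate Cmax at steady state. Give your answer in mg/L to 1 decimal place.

k = ln2/t½ = ln2/47 ≈ 0.014748 h⁻¹; fraction remaining f = e^(−kτ) = e^(−0.014748×174) ≈ 0.0768.
Accumulation ratio R = 1/(1 − f) ≈ 1/0.9232 ≈ 1.0832.
Single-dose peak C₀ = D/Vd = 1968/139 ≈ 14.158 mg/L.
Steady-state peak Cmax,ss = C₀·R ≈ 14.158 × 1.0832 ≈ 15.336 mg/L.
Peak 15.3 mg/L vs MTC 10 mg/L: exceeds toxic threshold.

15.3 mg/L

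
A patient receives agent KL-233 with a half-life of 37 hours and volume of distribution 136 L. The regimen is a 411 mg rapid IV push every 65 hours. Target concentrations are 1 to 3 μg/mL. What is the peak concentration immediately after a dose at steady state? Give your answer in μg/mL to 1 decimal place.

4.3 μg/mL

Over one 65-h interval, 65/37 ≈ 1.7568 half-lives elapse, leaving f ≈ 0.2959 of each dose.
Accumulation ratio R = 1/(1 − f) ≈ 1/0.7041 ≈ 1.4203.
Single-dose peak C₀ = D/Vd = 411/136 ≈ 3.022 μg/mL.
Cmax,ss = C₀/(1 − f) ≈ 3.022/0.7041 ≈ 4.292 μg/mL.
Peak 4.3 μg/mL vs MTC 3 μg/mL: exceeds toxic threshold.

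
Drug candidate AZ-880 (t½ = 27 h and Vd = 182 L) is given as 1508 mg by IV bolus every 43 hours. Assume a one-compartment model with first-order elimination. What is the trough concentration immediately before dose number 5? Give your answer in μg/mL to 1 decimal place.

f = (1/2)^(τ/t½) = (1/2)^(43/27) ≈ 0.3316.
C₀ = D/Vd = 1508/182 ≈ 8.286 μg/mL.
Before the 5th dose, 4 doses have been given. Superposition: Cmin = C₀·(f + f² + … + f^4).
≈ 8.286 × (0.3316 + 0.1100 + 0.0365 + 0.0121) ≈ 8.286 × 0.4902 ≈ 4.062 μg/mL.

4.1 μg/mL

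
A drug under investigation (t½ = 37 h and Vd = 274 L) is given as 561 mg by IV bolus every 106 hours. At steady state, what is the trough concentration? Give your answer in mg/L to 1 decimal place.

τ/t½ = 106/37 ≈ 2.8649, so fraction remaining f = (1/2)^(106/37) ≈ 0.1373.
Accumulation ratio R = 1/(1 − f) ≈ 1/0.8627 ≈ 1.1592.
Single-dose peak C₀ = D/Vd = 561/274 ≈ 2.047 mg/L.
Cmax,ss = C₀/(1 − f) ≈ 2.047/0.8627 ≈ 2.373 mg/L.
One interval later, Cmin,ss = Cmax,ss·e^(−kτ) ≈ 2.373 × 0.1373 ≈ 0.326 mg/L.

0.3 mg/L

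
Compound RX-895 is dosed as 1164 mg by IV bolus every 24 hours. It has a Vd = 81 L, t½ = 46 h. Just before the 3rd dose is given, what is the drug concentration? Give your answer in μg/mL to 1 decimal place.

f = (1/2)^(τ/t½) = (1/2)^(24/46) ≈ 0.6965.
C₀ = D/Vd = 1164/81 ≈ 14.370 μg/mL.
Before the 3rd dose, 2 doses have been given. Superposition: Cmin = C₀·(f + f²).
≈ 14.370 × (0.6965 + 0.4851) ≈ 14.370 × 1.1816 ≈ 16.980 μg/mL.

17.0 μg/mL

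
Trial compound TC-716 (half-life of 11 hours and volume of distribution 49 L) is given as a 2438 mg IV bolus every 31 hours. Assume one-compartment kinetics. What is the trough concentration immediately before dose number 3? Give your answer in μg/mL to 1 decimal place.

8.1 μg/mL

f = (1/2)^(τ/t½) = (1/2)^(31/11) ≈ 0.1418.
C₀ = D/Vd = 2438/49 ≈ 49.755 μg/mL.
Before the 3rd dose, 2 doses have been given. Superposition: Cmin = C₀·(f + f²).
≈ 49.755 × (0.1418 + 0.0201) ≈ 49.755 × 0.1619 ≈ 8.055 μg/mL.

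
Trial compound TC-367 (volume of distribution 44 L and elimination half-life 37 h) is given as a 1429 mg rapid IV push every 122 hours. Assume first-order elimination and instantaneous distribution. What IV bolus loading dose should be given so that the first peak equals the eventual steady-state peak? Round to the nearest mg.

f = (1/2)^(122/37) ≈ 0.101722; accumulation ratio R = 1/(1−f) ≈ 1.11324.
Loading dose to hit Cmax,ss on first dose: D_load = D_maint·R ≈ 1429 × 1.11324 ≈ 1590.82 mg.

1591 mg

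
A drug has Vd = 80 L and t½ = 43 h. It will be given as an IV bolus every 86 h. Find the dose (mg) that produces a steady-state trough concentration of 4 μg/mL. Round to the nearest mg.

τ/t½ = 86/43 ≈ 2, so f = (1/2)^(86/43) ≈ 0.250000.
Cmin,ss = (D/Vd)·f/(1−f), so D = Cmin,ss·Vd·(1−f)/f.
D = 4 × 80 × (1−f)/f ≈ 4 × 80 × 3.00000 ≈ 960.00 mg.

960 mg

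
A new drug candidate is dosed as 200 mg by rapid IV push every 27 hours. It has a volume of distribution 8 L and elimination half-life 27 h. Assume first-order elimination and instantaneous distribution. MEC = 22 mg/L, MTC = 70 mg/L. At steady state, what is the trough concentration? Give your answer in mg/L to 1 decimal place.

25.0 mg/L

The dosing interval is 1 half-life, so f = 2^(−1) = 0.5.
Accumulation ratio R = 1/(1 − f) = 1/0.5 = 2/1.
Single-dose peak C₀ = D/Vd = 200/8 = 25 mg/L.
Steady-state peak Cmax,ss = C₀·R = 25 × 2/1 ≈ 50.000 mg/L.
Steady-state trough Cmin,ss = Cmax,ss·f ≈ 50.000 × 0.5 ≈ 25.000 mg/L.
Trough 25.0 mg/L vs MEC 22 mg/L: adequate.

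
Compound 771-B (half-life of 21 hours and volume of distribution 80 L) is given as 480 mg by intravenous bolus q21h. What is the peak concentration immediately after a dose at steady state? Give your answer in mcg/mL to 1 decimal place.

12.0 mcg/mL

The dosing interval is 1 half-life, so f = 2^(−1) = 0.5.
At steady state, R = 1/(1 − 0.5) = 2/1.
Single-dose peak C₀ = D/Vd = 480/80 = 6 mcg/mL.
Steady-state peak Cmax,ss = C₀·R = 6 × 2/1 ≈ 12.000 mcg/mL.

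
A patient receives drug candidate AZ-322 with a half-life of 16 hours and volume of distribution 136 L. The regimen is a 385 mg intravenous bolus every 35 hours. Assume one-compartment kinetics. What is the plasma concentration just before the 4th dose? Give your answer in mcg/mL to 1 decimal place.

0.8 mcg/mL

f = (1/2)^(τ/t½) = (1/2)^(35/16) ≈ 0.2195.
C₀ = D/Vd = 385/136 ≈ 2.831 mcg/mL.
Before the 4th dose, 3 doses have been given. Superposition: Cmin = C₀·(f + f² + … + f^3).
≈ 2.831 × (0.2195 + 0.0482 + 0.0106) ≈ 2.831 × 0.2783 ≈ 0.788 mcg/mL.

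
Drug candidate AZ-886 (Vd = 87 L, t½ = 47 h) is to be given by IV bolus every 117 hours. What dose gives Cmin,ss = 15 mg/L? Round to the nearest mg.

6023 mg

τ/t½ = 117/47 ≈ 2.4894, so f = (1/2)^(117/47) ≈ 0.178085.
Cmin,ss = (D/Vd)·f/(1−f), so D = Cmin,ss·Vd·(1−f)/f.
D = 15 × 87 × (1−f)/f ≈ 15 × 87 × 4.61530 ≈ 6022.97 mg.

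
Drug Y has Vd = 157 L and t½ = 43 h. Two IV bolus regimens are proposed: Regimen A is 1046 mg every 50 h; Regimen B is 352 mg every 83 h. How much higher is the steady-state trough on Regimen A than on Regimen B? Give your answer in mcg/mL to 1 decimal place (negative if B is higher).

4.6 mcg/mL

Regimen A: f = (1/2)^(50/43) ≈ 0.4466; Cmin,ss = (1046/157)·f/(1−f) ≈ 5.377 mcg/mL.
Regimen B: f = (1/2)^(83/43) ≈ 0.2624; Cmin,ss = (352/157)·f/(1−f) ≈ 0.798 mcg/mL.
Difference ≈ 5.377 − 0.798 ≈ 4.579 mcg/mL.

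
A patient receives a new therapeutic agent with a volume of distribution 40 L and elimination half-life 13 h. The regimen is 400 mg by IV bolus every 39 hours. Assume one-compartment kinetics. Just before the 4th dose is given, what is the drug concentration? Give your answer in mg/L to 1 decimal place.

f = (1/2)^(τ/t½) = (1/2)^(39/13) ≈ 0.1250.
C₀ = D/Vd = 400/40 ≈ 10.000 mg/L.
Before the 4th dose, 3 doses have been given. Superposition: Cmin = C₀·(f + f² + … + f^3).
≈ 10.000 × (0.1250 + 0.0156 + 0.0020) ≈ 10.000 × 0.1426 ≈ 1.426 mg/L.

1.4 mg/L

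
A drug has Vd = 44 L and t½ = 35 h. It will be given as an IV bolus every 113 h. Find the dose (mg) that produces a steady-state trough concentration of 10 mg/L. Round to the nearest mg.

3684 mg

τ/t½ = 113/35 ≈ 3.2286, so f = (1/2)^(113/35) ≈ 0.106685.
Cmin,ss = (D/Vd)·f/(1−f), so D = Cmin,ss·Vd·(1−f)/f.
D = 10 × 44 × (1−f)/f ≈ 10 × 44 × 8.37339 ≈ 3684.29 mg.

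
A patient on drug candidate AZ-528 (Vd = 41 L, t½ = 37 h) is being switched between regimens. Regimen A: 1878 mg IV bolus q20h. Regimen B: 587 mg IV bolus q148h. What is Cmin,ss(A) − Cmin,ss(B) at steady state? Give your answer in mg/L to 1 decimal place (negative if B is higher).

Regimen A: f = (1/2)^(20/37) ≈ 0.6875; Cmin,ss = (1878/41)·f/(1−f) ≈ 100.771 mg/L.
Regimen B: f = (1/2)^(148/37) ≈ 0.0625; Cmin,ss = (587/41)·f/(1−f) ≈ 0.954 mg/L.
Difference ≈ 100.771 − 0.954 ≈ 99.817 mg/L.

99.8 mg/L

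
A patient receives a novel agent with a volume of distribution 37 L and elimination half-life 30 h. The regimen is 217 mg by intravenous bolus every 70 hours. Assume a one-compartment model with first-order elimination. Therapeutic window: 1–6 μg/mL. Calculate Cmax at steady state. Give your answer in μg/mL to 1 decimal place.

Over one 70-h interval, 70/30 ≈ 2.3333 half-lives elapse, leaving f ≈ 0.1984 of each dose.
Accumulation ratio R = 1/(1 − f) ≈ 1/0.8016 ≈ 1.2475.
Each bolus raises the concentration by D/Vd = 217/37 ≈ 5.865 μg/mL.
Cmax,ss = C₀/(1 − f) ≈ 5.865/0.8016 ≈ 7.317 μg/mL.
Peak 7.3 μg/mL vs MTC 6 μg/mL: exceeds toxic threshold.

7.3 μg/mL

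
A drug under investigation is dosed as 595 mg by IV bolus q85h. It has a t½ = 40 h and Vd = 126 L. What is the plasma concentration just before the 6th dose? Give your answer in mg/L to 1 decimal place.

1.4 mg/L

f = (1/2)^(τ/t½) = (1/2)^(85/40) ≈ 0.2293.
C₀ = D/Vd = 595/126 ≈ 4.722 mg/L.
Before the 6th dose, 5 doses have been given. Superposition: Cmin = C₀·(f + f² + … + f^5).
≈ 4.722 × (0.2293 + 0.0526 + 0.0121 + 0.0028 + 0.0006) ≈ 4.722 × 0.2974 ≈ 1.404 mg/L.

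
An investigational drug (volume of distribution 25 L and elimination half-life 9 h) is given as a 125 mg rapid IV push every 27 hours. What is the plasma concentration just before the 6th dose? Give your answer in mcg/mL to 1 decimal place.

0.7 mcg/mL

f = (1/2)^(τ/t½) = (1/2)^(27/9) ≈ 0.1250.
C₀ = D/Vd = 125/25 ≈ 5.000 mcg/mL.
Before the 6th dose, 5 doses have been given. Superposition: Cmin = C₀·(f + f² + … + f^5).
≈ 5.000 × (0.1250 + 0.0156 + 0.0020 + 0.0002 + 0.0000) ≈ 5.000 × 0.1428 ≈ 0.714 mcg/mL.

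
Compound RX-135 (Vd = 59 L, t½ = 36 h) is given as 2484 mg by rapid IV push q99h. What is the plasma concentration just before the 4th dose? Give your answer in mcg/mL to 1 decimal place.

f = (1/2)^(τ/t½) = (1/2)^(99/36) ≈ 0.1487.
C₀ = D/Vd = 2484/59 ≈ 42.102 mcg/mL.
Before the 4th dose, 3 doses have been given. Superposition: Cmin = C₀·(f + f² + … + f^3).
≈ 42.102 × (0.1487 + 0.0221 + 0.0033) ≈ 42.102 × 0.1741 ≈ 7.330 mcg/mL.

7.3 mcg/mL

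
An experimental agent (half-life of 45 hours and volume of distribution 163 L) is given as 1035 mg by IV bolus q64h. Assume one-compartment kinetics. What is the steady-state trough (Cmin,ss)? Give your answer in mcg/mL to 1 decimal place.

3.8 mcg/mL

Over one 64-h interval, 64/45 ≈ 1.4222 half-lives elapse, leaving f ≈ 0.3731 of each dose.
Each bolus raises the concentration by D/Vd = 1035/163 ≈ 6.350 mcg/mL.
Steady-state trough Cmin,ss = C₀·f/(1−f) ≈ 6.350 × 0.3731/0.6269 ≈ 3.779 mcg/mL.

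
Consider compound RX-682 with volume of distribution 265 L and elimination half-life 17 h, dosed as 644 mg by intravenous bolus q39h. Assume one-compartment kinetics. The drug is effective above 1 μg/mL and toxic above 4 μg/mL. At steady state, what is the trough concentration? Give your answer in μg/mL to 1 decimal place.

0.6 μg/mL

k = ln2/t½ = ln2/17 ≈ 0.040773 h⁻¹; fraction remaining f = e^(−kτ) = e^(−0.040773×39) ≈ 0.2039.
Single-dose peak C₀ = D/Vd = 644/265 ≈ 2.430 μg/mL.
Steady-state trough Cmin,ss = C₀·f/(1−f) ≈ 2.430 × 0.2039/0.7961 ≈ 0.622 μg/mL.
Trough 0.6 μg/mL vs MEC 1 μg/mL: subtherapeutic.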